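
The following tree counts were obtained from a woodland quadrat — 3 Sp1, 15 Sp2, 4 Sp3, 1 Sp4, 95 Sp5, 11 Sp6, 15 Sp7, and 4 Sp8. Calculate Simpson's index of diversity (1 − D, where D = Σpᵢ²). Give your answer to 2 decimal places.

Total N = 3+15+4+1+95+11+15+4 = 148, so the proportions are 0.0203, 0.1014, 0.027, 0.0068, 0.6419, 0.0743, 0.1014, 0.027 (working shown to 4 dp, full precision carried).
D = 0.0203² + 0.1014² + 0.027² + 0.0068² + 0.6419² + 0.0743² + 0.1014² + 0.027² = 0.0004 + 0.0103 + 0.0007 + 0.0000 + 0.4120 + 0.0055 + 0.0103 + 0.0007 = 0.4400.
So 1 − D = 0.5600, i.e. 0.56 to 2 decimal places.

0.56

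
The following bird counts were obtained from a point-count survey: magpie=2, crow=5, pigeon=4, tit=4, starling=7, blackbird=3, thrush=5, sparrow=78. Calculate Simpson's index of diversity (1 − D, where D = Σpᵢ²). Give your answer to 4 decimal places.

0.4660

Total N = 2+5+4+4+7+3+5+78 = 108, so the proportions are 0.018519, 0.046296, 0.037037, 0.037037, 0.064815, 0.027778, 0.046296, 0.722222 (working shown to 6 dp, full precision carried).
D = 0.018519² + 0.046296² + 0.037037² + 0.037037² + 0.064815² + 0.027778² + 0.046296² + 0.722222² = 0.000343 + 0.002143 + 0.001372 + 0.001372 + 0.004201 + 0.000772 + 0.002143 + 0.521605 = 0.533951.
So 1 − D = 0.466049, i.e. 0.4660 to 4 decimal places.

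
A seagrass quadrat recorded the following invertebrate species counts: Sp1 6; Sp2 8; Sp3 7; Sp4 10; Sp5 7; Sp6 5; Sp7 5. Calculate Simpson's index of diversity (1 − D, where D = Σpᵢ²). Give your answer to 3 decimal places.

Total N = 6+8+7+10+7+5+5 = 48, so the proportions are 0.125, 0.16667, 0.14583, 0.20833, 0.14583, 0.10417, 0.10417 (working shown to 5 dp, full precision carried).
D = 0.125² + 0.16667² + 0.14583² + 0.20833² + 0.14583² + 0.10417² + 0.10417² = 0.01562 + 0.02778 + 0.02127 + 0.04340 + 0.02127 + 0.01085 + 0.01085 = 0.15104.
So 1 − D = 0.84896, i.e. 0.849 to 3 decimal places.

0.849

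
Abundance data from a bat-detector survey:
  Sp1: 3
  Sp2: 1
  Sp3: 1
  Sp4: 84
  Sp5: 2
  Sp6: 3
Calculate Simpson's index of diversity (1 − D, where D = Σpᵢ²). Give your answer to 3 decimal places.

Total N = 3+1+1+84+2+3 = 94, so the proportions are 0.03191, 0.01064, 0.01064, 0.89362, 0.02128, 0.03191 (working shown to 5 dp, full precision carried).
D = 0.03191² + 0.01064² + 0.01064² + 0.89362² + 0.02128² + 0.03191² = 0.00102 + 0.00011 + 0.00011 + 0.79855 + 0.00045 + 0.00102 = 0.80127.
So 1 − D = 0.19873, i.e. 0.199 to 3 decimal places.

0.199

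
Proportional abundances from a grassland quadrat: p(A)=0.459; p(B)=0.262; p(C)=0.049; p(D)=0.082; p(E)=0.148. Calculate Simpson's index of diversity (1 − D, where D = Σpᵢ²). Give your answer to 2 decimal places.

D = 0.459² + 0.262² + 0.049² + 0.082² + 0.148² = 0.2107 + 0.0686 + 0.0024 + 0.0067 + 0.0219 = 0.3104 (working shown to 4 dp, full precision carried).
So 1 − D = 0.6896, i.e. 0.69 to 2 decimal places.

0.69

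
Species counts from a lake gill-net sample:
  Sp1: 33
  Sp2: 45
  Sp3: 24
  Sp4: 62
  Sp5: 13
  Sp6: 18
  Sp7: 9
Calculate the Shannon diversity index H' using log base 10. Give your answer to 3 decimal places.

Total N = 33+45+24+62+13+18+9 = 204, so the proportions are 0.16176, 0.22059, 0.11765, 0.30392, 0.06373, 0.08824, 0.04412 (working shown to 5 dp, full precision carried).
Each pᵢ log₁₀ pᵢ term: 0.16176×(-0.79112)=-0.12797, 0.22059×(-0.65642)=-0.14480, 0.11765×(-0.92942)=-0.10934, 0.30392×(-0.51724)=-0.15720, 0.06373×(-1.19569)=-0.07620, 0.08824×(-1.05436)=-0.09303, 0.04412×(-1.35539)=-0.05980.
Sum = -0.76834, so H' = 0.768.

0.768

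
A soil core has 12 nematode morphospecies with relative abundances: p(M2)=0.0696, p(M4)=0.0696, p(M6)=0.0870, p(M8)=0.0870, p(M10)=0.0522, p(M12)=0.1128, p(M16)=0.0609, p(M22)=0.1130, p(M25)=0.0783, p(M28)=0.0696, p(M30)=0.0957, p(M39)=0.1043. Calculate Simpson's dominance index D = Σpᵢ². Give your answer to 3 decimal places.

D = 0.0696² + 0.0696² + 0.087² + 0.087² + 0.0522² + 0.1128² + 0.0609² + 0.113² + 0.0783² + 0.0696² + 0.0957² + 0.1043² = 0.00484 + 0.00484 + 0.00757 + 0.00757 + 0.00272 + 0.01272 + 0.00371 + 0.01277 + 0.00613 + 0.00484 + 0.00916 + 0.01088 = 0.08776 (working shown to 5 dp, full precision carried).
To 3 decimal places, D = 0.088.

0.088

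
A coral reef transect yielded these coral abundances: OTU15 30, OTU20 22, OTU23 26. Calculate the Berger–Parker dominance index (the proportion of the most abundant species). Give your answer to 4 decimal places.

Total N = 30+22+26 = 78, so the proportions are 0.384615, 0.282051, 0.333333 (working shown to 6 dp, full precision carried).
The largest proportion is 0.384615, i.e. d = 0.3846 to 4 decimal places.

0.3846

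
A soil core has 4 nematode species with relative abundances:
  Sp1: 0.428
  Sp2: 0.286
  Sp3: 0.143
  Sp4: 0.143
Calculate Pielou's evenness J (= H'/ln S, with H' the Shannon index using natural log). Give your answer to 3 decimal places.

0.921

H' = −Σ pᵢ ln pᵢ = −((-0.363215) + (-0.358004) + (-0.278122) + (-0.278122)) = 1.277463 (working shown to 6 dp, full precision carried).
With S = 4 species, ln S = 1.386294, so J = 1.277463/1.386294 = 0.921495, i.e. 0.921 to 3 decimal places.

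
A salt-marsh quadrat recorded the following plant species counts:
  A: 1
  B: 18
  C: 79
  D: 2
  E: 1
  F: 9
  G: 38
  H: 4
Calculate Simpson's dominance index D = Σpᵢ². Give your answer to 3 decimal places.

0.351

Total N = 1+18+79+2+1+9+38+4 = 152, so the proportions are 0.00658, 0.11842, 0.51974, 0.01316, 0.00658, 0.05921, 0.25, 0.02632 (working shown to 5 dp, full precision carried).
D = 0.00658² + 0.11842² + 0.51974² + 0.01316² + 0.00658² + 0.05921² + 0.25² + 0.02632² = 0.00004 + 0.01402 + 0.27013 + 0.00017 + 0.00004 + 0.00351 + 0.06250 + 0.00069 = 0.35111.
To 3 decimal places, D = 0.351.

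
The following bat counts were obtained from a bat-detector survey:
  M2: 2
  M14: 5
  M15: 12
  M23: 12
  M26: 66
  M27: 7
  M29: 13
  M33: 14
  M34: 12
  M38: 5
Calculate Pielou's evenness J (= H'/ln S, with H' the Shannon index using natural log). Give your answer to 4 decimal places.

Total N = 2+5+12+12+66+7+13+14+12+5 = 148, so the proportions are 0.013514, 0.033784, 0.081081, 0.081081, 0.445946, 0.047297, 0.087838, 0.094595, 0.081081, 0.033784 (working shown to 6 dp, full precision carried).
H' = −Σ pᵢ ln pᵢ = −((-0.058163) + (-0.114452) + (-0.203700) + (-0.203700) + (-0.360127) + (-0.144318) + (-0.213645) + (-0.223069) + (-0.203700) + (-0.114452)) = 1.839327.
With S = 10 species, ln S = 2.302585, so J = 1.839327/2.302585 = 0.798810, i.e. 0.7988 to 4 decimal places.

0.7988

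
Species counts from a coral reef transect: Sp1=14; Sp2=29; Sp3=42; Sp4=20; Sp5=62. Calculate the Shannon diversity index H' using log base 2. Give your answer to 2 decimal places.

Total N = 14+29+42+20+62 = 167, so the proportions are 0.0838, 0.1737, 0.2515, 0.1198, 0.3713 (working shown to 4 dp, full precision carried).
Each pᵢ log₂ pᵢ term: 0.0838×(-3.5763)=-0.2998, 0.1737×(-2.5257)=-0.4386, 0.2515×(-1.9914)=-0.5008, 0.1198×(-3.0618)=-0.3667, 0.3713×(-1.4295)=-0.5307.
Sum = -2.1366, so H' = 2.14.

2.14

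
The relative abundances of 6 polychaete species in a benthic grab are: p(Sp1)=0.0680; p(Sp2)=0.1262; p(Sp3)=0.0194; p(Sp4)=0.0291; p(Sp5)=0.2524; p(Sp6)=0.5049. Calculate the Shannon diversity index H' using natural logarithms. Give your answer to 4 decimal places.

1.3160

Each pᵢ ln pᵢ term (working shown to 6 dp, full precision carried): 0.068×(-2.688248)=-0.182801, 0.1262×(-2.069887)=-0.261220, 0.0194×(-3.942482)=-0.076484, 0.0291×(-3.537017)=-0.102927, 0.2524×(-1.376740)=-0.347489, 0.5049×(-0.683395)=-0.345046.
Sum = -1.315967, so H' = 1.3160.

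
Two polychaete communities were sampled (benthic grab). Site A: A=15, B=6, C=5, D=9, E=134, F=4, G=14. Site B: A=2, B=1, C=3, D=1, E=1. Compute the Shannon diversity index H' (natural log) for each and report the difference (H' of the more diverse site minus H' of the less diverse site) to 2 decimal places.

Site A: N=187, proportions 0.0802, 0.0321, 0.0267, 0.0481, 0.7166, 0.0214, 0.0749, giving H' = 1.0707 (working shown to 4 dp, full precision carried).
Site B: N=8, proportions 0.25, 0.125, 0.375, 0.125, 0.125, giving H' = 1.4942.
Difference = |1.0707 − 1.4942| = 0.4235, i.e. 0.42 to 2 decimal places.

0.42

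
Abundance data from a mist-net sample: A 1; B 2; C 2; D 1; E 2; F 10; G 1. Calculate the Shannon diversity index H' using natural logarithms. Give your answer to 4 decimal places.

1.5137

Total N = 1+2+2+1+2+10+1 = 19, so the proportions are 0.052632, 0.105263, 0.105263, 0.052632, 0.105263, 0.526316, 0.052632 (working shown to 6 dp, full precision carried).
Each pᵢ ln pᵢ term: 0.052632×(-2.944439)=-0.154970, 0.105263×(-2.251292)=-0.236978, 0.105263×(-2.251292)=-0.236978, 0.052632×(-2.944439)=-0.154970, 0.105263×(-2.251292)=-0.236978, 0.526316×(-0.641854)=-0.337818, 0.052632×(-2.944439)=-0.154970.
Sum = -1.513664, so H' = 1.5137.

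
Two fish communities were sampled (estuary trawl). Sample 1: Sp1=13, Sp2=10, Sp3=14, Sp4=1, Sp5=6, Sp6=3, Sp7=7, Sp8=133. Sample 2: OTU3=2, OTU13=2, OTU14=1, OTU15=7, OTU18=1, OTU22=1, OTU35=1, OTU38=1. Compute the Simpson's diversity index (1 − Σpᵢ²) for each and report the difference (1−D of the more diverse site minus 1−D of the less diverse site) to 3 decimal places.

0.280

Sample 1: N=187, proportions 0.06952, 0.05348, 0.07487, 0.00535, 0.03209, 0.01604, 0.03743, 0.71123, giving 1−D = 0.47814 (working shown to 5 dp, full precision carried).
Sample 2: N=16, proportions 0.125, 0.125, 0.0625, 0.4375, 0.0625, 0.0625, 0.0625, 0.0625, giving 1−D = 0.75781.
Difference = |0.47814 − 0.75781| = 0.27967, i.e. 0.280 to 3 decimal places.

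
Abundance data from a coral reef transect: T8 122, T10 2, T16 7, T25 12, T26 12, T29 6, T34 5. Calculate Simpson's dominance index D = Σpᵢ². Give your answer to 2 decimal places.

0.55

Total N = 122+2+7+12+12+6+5 = 166, so the proportions are 0.7349, 0.012, 0.0422, 0.0723, 0.0723, 0.0361, 0.0301 (working shown to 4 dp, full precision carried).
D = 0.7349² + 0.012² + 0.0422² + 0.0723² + 0.0723² + 0.0361² + 0.0301² = 0.5401 + 0.0001 + 0.0018 + 0.0052 + 0.0052 + 0.0013 + 0.0009 = 0.5547.
To 2 decimal places, D = 0.55.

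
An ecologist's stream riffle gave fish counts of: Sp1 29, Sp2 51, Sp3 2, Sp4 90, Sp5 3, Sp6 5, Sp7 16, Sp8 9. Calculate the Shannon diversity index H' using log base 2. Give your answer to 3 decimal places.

2.190

Total N = 29+51+2+90+3+5+16+9 = 205, so the proportions are 0.14146, 0.24878, 0.00976, 0.43902, 0.01463, 0.02439, 0.07805, 0.0439 (working shown to 5 dp, full precision carried).
Each pᵢ log₂ pᵢ term: 0.14146×(-2.82150)=-0.39914, 0.24878×(-2.00705)=-0.49932, 0.00976×(-6.67948)=-0.06517, 0.43902×(-1.18763)=-0.52140, 0.01463×(-6.09452)=-0.08919, 0.02439×(-5.35755)=-0.13067, 0.07805×(-3.67948)=-0.28718, 0.0439×(-4.50956)=-0.19798.
Sum = -2.19004, so H' = 2.190.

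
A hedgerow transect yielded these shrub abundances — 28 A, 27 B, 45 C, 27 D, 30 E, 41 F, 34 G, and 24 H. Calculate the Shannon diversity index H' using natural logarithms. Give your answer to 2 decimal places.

Total N = 28+27+45+27+30+41+34+24 = 256, so the proportions are 0.1094, 0.1055, 0.1758, 0.1055, 0.1172, 0.1602, 0.1328, 0.0938 (working shown to 4 dp, full precision carried).
Each pᵢ ln pᵢ term: 0.1094×(-2.2130)=-0.2420, 0.1055×(-2.2493)=-0.2372, 0.1758×(-1.7385)=-0.3056, 0.1055×(-2.2493)=-0.2372, 0.1172×(-2.1440)=-0.2512, 0.1602×(-1.8316)=-0.2933, 0.1328×(-2.0188)=-0.2681, 0.0938×(-2.3671)=-0.2219.
Sum = -2.0567, so H' = 2.06.

2.06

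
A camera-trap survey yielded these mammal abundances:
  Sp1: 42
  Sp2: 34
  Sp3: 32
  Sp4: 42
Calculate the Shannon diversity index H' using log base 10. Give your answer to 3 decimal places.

0.599

Total N = 42+34+32+42 = 150, so the proportions are 0.28, 0.22667, 0.21333, 0.28 (working shown to 5 dp, full precision carried).
Each pᵢ log₁₀ pᵢ term: 0.28×(-0.55284)=-0.15480, 0.22667×(-0.64461)=-0.14611, 0.21333×(-0.67094)=-0.14313, 0.28×(-0.55284)=-0.15480.
Sum = -0.59884, so H' = 0.599.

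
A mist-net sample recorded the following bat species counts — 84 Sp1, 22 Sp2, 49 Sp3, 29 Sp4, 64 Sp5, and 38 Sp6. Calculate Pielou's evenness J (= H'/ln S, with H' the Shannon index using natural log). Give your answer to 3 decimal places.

0.946

Total N = 84+22+49+29+64+38 = 286, so the proportions are 0.29371, 0.07692, 0.17133, 0.1014, 0.22378, 0.13287 (working shown to 5 dp, full precision carried).
H' = −Σ pᵢ ln pᵢ = −((-0.35984) + (-0.19730) + (-0.30225) + (-0.23207) + (-0.33502) + (-0.26818)) = 1.69467.
With S = 6 species, ln S = 1.79176, so J = 1.69467/1.79176 = 0.94581, i.e. 0.946 to 3 decimal places.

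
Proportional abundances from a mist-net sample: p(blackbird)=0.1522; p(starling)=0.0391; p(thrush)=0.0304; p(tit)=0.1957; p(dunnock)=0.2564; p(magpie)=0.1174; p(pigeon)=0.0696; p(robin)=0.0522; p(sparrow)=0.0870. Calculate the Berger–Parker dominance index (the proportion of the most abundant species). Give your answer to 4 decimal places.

0.2564

The largest proportion is 0.2564, i.e. d = 0.2564 to 4 decimal places.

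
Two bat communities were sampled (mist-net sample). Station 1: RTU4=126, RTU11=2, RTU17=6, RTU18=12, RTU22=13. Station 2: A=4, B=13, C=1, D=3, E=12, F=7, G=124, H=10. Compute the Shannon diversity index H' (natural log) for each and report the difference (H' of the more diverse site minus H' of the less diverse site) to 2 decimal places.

0.34

Station 1: N=159, proportions 0.7925, 0.0126, 0.0377, 0.0755, 0.0818, giving H' = 0.7628 (working shown to 4 dp, full precision carried).
Station 2: N=174, proportions 0.023, 0.0747, 0.0057, 0.0172, 0.069, 0.0402, 0.7126, 0.0575, giving H' = 1.0995.
Difference = |0.7628 − 1.0995| = 0.3367, i.e. 0.34 to 2 decimal places.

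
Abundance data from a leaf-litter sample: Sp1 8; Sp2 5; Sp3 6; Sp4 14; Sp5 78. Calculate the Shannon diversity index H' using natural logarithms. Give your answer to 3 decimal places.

Total N = 8+5+6+14+78 = 111, so the proportions are 0.07207, 0.04505, 0.05405, 0.12613, 0.7027 (working shown to 5 dp, full precision carried).
Each pᵢ ln pᵢ term: 0.07207×(-2.63009)=-0.18956, 0.04505×(-3.10009)=-0.13964, 0.05405×(-2.91777)=-0.15772, 0.12613×(-2.07047)=-0.26114, 0.7027×(-0.35282)=-0.24793.
Sum = -0.99599, so H' = 0.996.

0.996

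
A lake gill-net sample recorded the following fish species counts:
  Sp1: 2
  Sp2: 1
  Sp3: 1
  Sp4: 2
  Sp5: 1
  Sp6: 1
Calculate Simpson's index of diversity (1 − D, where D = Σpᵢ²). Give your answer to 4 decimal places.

0.8125

Total N = 2+1+1+2+1+1 = 8, so the proportions are 0.25, 0.125, 0.125, 0.25, 0.125, 0.125 (working shown to 6 dp, full precision carried).
D = 0.25² + 0.125² + 0.125² + 0.25² + 0.125² + 0.125² = 0.062500 + 0.015625 + 0.015625 + 0.062500 + 0.015625 + 0.015625 = 0.187500.
So 1 − D = 0.812500, i.e. 0.8125 to 4 decimal places.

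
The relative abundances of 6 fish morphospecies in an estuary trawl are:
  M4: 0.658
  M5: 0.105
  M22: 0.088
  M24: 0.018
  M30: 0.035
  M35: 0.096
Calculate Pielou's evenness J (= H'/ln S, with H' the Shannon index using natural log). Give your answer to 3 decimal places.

H' = −Σ pᵢ ln pᵢ = −((-0.27541) + (-0.23665) + (-0.21388) + (-0.07231) + (-0.11733) + (-0.22497)) = 1.14055 (working shown to 5 dp, full precision carried).
With S = 6 species, ln S = 1.79176, so J = 1.14055/1.79176 = 0.63655, i.e. 0.637 to 3 decimal places.

0.637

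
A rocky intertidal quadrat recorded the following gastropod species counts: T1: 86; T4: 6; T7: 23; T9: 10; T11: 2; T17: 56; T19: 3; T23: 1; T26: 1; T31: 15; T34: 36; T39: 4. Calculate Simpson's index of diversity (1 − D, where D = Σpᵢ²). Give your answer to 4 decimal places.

0.7841

Total N = 86+6+23+10+2+56+3+1+1+15+36+4 = 243, so the proportions are 0.353909, 0.024691, 0.09465, 0.041152, 0.00823, 0.230453, 0.012346, 0.004115, 0.004115, 0.061728, 0.148148, 0.016461 (working shown to 6 dp, full precision carried).
D = 0.353909² + 0.024691² + 0.09465² + 0.041152² + 0.00823² + 0.230453² + 0.012346² + 0.004115² + 0.004115² + 0.061728² + 0.148148² + 0.016461² = 0.125252 + 0.000610 + 0.008959 + 0.001694 + 0.000068 + 0.053108 + 0.000152 + 0.000017 + 0.000017 + 0.003810 + 0.021948 + 0.000271 = 0.215905.
So 1 − D = 0.784095, i.e. 0.7841 to 4 decimal places.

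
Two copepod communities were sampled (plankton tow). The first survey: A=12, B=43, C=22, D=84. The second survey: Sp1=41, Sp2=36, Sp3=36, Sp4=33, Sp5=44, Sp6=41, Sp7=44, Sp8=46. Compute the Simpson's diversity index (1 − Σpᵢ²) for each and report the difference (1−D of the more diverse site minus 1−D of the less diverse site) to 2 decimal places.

0.24

The first survey: N=161, proportions 0.0745, 0.2671, 0.1366, 0.5217, giving 1−D = 0.6322 (working shown to 4 dp, full precision carried).
The second survey: N=321, proportions 0.1277, 0.1121, 0.1121, 0.1028, 0.1371, 0.1277, 0.1371, 0.1433, giving 1−D = 0.8735.
Difference = |0.6322 − 0.8735| = 0.2413, i.e. 0.24 to 2 decimal places.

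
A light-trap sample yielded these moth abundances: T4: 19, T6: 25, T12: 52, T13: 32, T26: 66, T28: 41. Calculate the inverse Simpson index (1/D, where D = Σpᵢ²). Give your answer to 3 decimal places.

5.137

Total N = 19+25+52+32+66+41 = 235, so the proportions are 0.0808511, 0.106383, 0.2212766, 0.1361702, 0.2808511, 0.1744681 (working shown to 7 dp, full precision carried).
D = 0.0808511² + 0.106383² + 0.2212766² + 0.1361702² + 0.2808511² + 0.1744681² = 0.0065369 + 0.0113173 + 0.0489633 + 0.0185423 + 0.0788773 + 0.0304391 = 0.1946763.
So 1/D = 5.13673, i.e. 5.137 to 3 decimal places.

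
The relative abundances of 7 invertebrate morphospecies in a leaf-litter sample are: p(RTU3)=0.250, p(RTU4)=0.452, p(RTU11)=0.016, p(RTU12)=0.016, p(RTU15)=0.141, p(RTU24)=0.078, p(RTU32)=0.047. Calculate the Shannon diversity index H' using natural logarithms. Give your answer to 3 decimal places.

1.457

Each pᵢ ln pᵢ term (working shown to 5 dp, full precision carried): 0.25×(-1.38629)=-0.34657, 0.452×(-0.79407)=-0.35892, 0.016×(-4.13517)=-0.06616, 0.016×(-4.13517)=-0.06616, 0.141×(-1.95900)=-0.27622, 0.078×(-2.55105)=-0.19898, 0.047×(-3.05761)=-0.14371.
Sum = -1.45673, so H' = 1.457.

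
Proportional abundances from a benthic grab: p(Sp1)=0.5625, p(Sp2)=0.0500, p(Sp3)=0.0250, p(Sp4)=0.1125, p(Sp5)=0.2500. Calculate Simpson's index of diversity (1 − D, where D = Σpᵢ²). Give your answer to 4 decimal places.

D = 0.5625² + 0.05² + 0.025² + 0.1125² + 0.25² = 0.316406 + 0.002500 + 0.000625 + 0.012656 + 0.062500 = 0.394688 (working shown to 6 dp, full precision carried).
So 1 − D = 0.605312, i.e. 0.6053 to 4 decimal places.

0.6053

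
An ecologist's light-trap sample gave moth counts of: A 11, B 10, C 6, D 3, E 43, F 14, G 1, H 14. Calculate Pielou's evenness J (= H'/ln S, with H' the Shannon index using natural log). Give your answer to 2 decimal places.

Total N = 11+10+6+3+43+14+1+14 = 102, so the proportions are 0.1078, 0.098, 0.0588, 0.0294, 0.4216, 0.1373, 0.0098, 0.1373 (working shown to 4 dp, full precision carried).
H' = −Σ pᵢ ln pᵢ = −((-0.2402) + (-0.2277) + (-0.1667) + (-0.1037) + (-0.3641) + (-0.2726) + (-0.0453) + (-0.2726)) = 1.6929.
With S = 8 species, ln S = 2.0794, so J = 1.6929/2.0794 = 0.8141, i.e. 0.81 to 2 decimal places.

0.81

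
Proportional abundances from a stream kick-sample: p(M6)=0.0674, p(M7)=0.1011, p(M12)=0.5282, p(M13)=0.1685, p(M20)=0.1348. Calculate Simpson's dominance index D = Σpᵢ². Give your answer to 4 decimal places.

D = 0.0674² + 0.1011² + 0.5282² + 0.1685² + 0.1348² = 0.004543 + 0.010221 + 0.278995 + 0.028392 + 0.018171 = 0.340322 (working shown to 6 dp, full precision carried).
To 4 decimal places, D = 0.3403.

0.3403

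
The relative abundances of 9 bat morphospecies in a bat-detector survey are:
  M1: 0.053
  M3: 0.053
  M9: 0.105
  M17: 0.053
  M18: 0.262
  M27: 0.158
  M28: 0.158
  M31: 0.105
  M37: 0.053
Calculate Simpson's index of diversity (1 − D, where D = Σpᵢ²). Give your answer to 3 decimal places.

0.848

D = 0.053² + 0.053² + 0.105² + 0.053² + 0.262² + 0.158² + 0.158² + 0.105² + 0.053² = 0.00281 + 0.00281 + 0.01102 + 0.00281 + 0.06864 + 0.02496 + 0.02496 + 0.01102 + 0.00281 = 0.15186 (working shown to 5 dp, full precision carried).
So 1 − D = 0.84814, i.e. 0.848 to 3 decimal places.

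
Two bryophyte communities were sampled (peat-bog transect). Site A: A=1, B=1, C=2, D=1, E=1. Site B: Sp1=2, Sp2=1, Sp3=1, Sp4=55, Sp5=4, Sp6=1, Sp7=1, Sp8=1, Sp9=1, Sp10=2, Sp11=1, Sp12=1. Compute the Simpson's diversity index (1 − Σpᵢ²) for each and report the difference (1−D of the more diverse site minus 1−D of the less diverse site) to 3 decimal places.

Site A: N=6, proportions 0.16667, 0.16667, 0.33333, 0.16667, 0.16667, giving 1−D = 0.77778 (working shown to 5 dp, full precision carried).
Site B: N=71, proportions 0.02817, 0.01408, 0.01408, 0.77465, 0.05634, 0.01408, 0.01408, 0.01408, 0.01408, 0.02817, 0.01408, 0.01408, giving 1−D = 0.39357.
Difference = |0.77778 − 0.39357| = 0.38421, i.e. 0.384 to 3 decimal places.

0.384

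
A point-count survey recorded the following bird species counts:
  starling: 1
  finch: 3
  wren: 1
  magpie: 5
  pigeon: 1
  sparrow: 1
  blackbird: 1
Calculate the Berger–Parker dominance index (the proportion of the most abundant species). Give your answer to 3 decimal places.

0.385

Total N = 1+3+1+5+1+1+1 = 13, so the proportions are 0.07692, 0.23077, 0.07692, 0.38462, 0.07692, 0.07692, 0.07692 (working shown to 5 dp, full precision carried).
The largest proportion is 0.38462, i.e. d = 0.385 to 3 decimal places.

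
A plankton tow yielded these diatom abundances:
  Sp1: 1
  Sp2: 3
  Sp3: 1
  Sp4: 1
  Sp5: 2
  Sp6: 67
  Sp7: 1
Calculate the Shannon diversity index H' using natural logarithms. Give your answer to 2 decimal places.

0.56

Total N = 1+3+1+1+2+67+1 = 76, so the proportions are 0.0132, 0.0395, 0.0132, 0.0132, 0.0263, 0.8816, 0.0132 (working shown to 4 dp, full precision carried).
Each pᵢ ln pᵢ term: 0.0132×(-4.3307)=-0.0570, 0.0395×(-3.2321)=-0.1276, 0.0132×(-4.3307)=-0.0570, 0.0132×(-4.3307)=-0.0570, 0.0263×(-3.6376)=-0.0957, 0.8816×(-0.1260)=-0.1111, 0.0132×(-4.3307)=-0.0570.
Sum = -0.5624, so H' = 0.56.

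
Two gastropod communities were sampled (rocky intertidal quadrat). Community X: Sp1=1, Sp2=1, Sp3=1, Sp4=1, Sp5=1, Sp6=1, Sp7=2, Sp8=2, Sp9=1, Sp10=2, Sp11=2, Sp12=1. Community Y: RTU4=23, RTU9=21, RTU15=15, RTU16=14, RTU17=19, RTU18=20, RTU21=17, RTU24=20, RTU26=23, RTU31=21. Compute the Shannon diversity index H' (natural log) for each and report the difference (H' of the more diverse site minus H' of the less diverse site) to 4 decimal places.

Community X: N=16, proportions 0.0625, 0.0625, 0.0625, 0.0625, 0.0625, 0.0625, 0.125, 0.125, 0.0625, 0.125, 0.125, 0.0625, giving H' = 2.426015 (working shown to 6 dp, full precision carried).
Community Y: N=193, proportions 0.119171, 0.108808, 0.07772, 0.072539, 0.098446, 0.103627, 0.088083, 0.103627, 0.119171, 0.108808, giving H' = 2.290625.
Difference = |2.426015 − 2.290625| = 0.135390, i.e. 0.1354 to 4 decimal places.

0.1354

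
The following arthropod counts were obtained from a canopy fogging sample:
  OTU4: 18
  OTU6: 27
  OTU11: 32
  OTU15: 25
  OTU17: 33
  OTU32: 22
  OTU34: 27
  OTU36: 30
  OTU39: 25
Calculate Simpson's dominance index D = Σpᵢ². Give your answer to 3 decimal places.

Total N = 18+27+32+25+33+22+27+30+25 = 239, so the proportions are 0.07531, 0.11297, 0.13389, 0.1046, 0.13808, 0.09205, 0.11297, 0.12552, 0.1046 (working shown to 5 dp, full precision carried).
D = 0.07531² + 0.11297² + 0.13389² + 0.1046² + 0.13808² + 0.09205² + 0.11297² + 0.12552² + 0.1046² = 0.00567 + 0.01276 + 0.01793 + 0.01094 + 0.01906 + 0.00847 + 0.01276 + 0.01576 + 0.01094 = 0.11430.
To 3 decimal places, D = 0.114.

0.114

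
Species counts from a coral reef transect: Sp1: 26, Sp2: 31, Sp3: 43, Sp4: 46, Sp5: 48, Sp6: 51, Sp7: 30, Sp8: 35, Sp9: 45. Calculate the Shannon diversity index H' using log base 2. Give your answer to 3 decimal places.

Total N = 26+31+43+46+48+51+30+35+45 = 355, so the proportions are 0.07324, 0.08732, 0.12113, 0.12958, 0.13521, 0.14366, 0.08451, 0.09859, 0.12676 (working shown to 5 dp, full precision carried).
Each pᵢ log₂ pᵢ term: 0.07324×(-3.77124)=-0.27620, 0.08732×(-3.51748)=-0.30716, 0.12113×(-3.04541)=-0.36888, 0.12958×(-2.94811)=-0.38201, 0.13521×(-2.88671)=-0.39032, 0.14366×(-2.79925)=-0.40215, 0.08451×(-3.56478)=-0.30125, 0.09859×(-3.34239)=-0.32953, 0.12676×(-2.97982)=-0.37772.
Sum = -3.13522, so H' = 3.135.

3.135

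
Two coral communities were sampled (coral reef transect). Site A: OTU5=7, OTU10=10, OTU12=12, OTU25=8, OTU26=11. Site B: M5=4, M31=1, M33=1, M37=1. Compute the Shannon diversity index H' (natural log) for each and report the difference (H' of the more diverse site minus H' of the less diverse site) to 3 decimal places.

0.437

Site A: N=48, proportions 0.14583, 0.20833, 0.25, 0.16667, 0.22917, giving H' = 1.59040 (working shown to 5 dp, full precision carried).
Site B: N=7, proportions 0.57143, 0.14286, 0.14286, 0.14286, giving H' = 1.15374.
Difference = |1.59040 − 1.15374| = 0.43666, i.e. 0.437 to 3 decimal places.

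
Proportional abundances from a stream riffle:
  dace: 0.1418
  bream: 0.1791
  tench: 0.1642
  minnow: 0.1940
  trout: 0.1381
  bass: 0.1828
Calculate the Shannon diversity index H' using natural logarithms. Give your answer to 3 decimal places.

Each pᵢ ln pᵢ term (working shown to 5 dp, full precision carried): 0.1418×(-1.95334)=-0.27698, 0.1791×(-1.71981)=-0.30802, 0.1642×(-1.80667)=-0.29666, 0.194×(-1.63990)=-0.31814, 0.1381×(-1.97978)=-0.27341, 0.1828×(-1.69936)=-0.31064.
Sum = -1.78385, so H' = 1.784.

1.784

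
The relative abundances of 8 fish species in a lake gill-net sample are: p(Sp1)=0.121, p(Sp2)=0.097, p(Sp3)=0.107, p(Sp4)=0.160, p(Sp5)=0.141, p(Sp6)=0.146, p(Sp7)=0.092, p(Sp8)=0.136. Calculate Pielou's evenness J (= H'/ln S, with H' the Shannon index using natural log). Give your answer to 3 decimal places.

H' = −Σ pᵢ ln pᵢ = −((-0.25555) + (-0.22631) + (-0.23914) + (-0.29321) + (-0.27622) + (-0.28093) + (-0.21951) + (-0.27133)) = 2.06219 (working shown to 5 dp, full precision carried).
With S = 8 species, ln S = 2.07944, so J = 2.06219/2.07944 = 0.99170, i.e. 0.992 to 3 decimal places.

0.992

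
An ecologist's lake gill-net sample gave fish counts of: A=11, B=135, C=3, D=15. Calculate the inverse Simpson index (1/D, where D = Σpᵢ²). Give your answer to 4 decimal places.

1.4476

Total N = 11+135+3+15 = 164, so the proportions are 0.0670732, 0.8231707, 0.0182927, 0.0914634 (working shown to 7 dp, full precision carried).
D = 0.0670732² + 0.8231707² + 0.0182927² + 0.0914634² = 0.0044988 + 0.6776101 + 0.0003346 + 0.0083656 = 0.6908090.
So 1/D = 1.447578, i.e. 1.4476 to 4 decimal places.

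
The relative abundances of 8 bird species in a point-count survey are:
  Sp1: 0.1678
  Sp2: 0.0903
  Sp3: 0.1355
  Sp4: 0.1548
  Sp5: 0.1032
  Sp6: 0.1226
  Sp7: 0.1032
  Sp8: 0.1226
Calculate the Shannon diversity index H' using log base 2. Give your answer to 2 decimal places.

Each pᵢ log₂ pᵢ term (working shown to 4 dp, full precision carried): 0.1678×(-2.5752)=-0.4321, 0.0903×(-3.4691)=-0.3133, 0.1355×(-2.8836)=-0.3907, 0.1548×(-2.6915)=-0.4166, 0.1032×(-3.2765)=-0.3381, 0.1226×(-3.0280)=-0.3712, 0.1032×(-3.2765)=-0.3381, 0.1226×(-3.0280)=-0.3712.
Sum = -2.9715, so H' = 2.97.

2.97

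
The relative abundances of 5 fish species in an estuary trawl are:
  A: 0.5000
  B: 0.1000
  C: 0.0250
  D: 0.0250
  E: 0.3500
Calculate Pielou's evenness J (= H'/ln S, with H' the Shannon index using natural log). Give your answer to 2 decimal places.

H' = −Σ pᵢ ln pᵢ = −((-0.3466) + (-0.2303) + (-0.0922) + (-0.0922) + (-0.3674)) = 1.1287 (working shown to 4 dp, full precision carried).
With S = 5 species, ln S = 1.6094, so J = 1.1287/1.6094 = 0.7013, i.e. 0.70 to 2 decimal places.

0.70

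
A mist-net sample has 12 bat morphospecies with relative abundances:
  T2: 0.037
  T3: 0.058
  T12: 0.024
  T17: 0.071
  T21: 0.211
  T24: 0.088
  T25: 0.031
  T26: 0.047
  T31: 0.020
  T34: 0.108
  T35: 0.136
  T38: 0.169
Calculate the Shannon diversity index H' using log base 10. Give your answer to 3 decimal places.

0.976

Each pᵢ log₁₀ pᵢ term (working shown to 5 dp, full precision carried): 0.037×(-1.43180)=-0.05298, 0.058×(-1.23657)=-0.07172, 0.024×(-1.61979)=-0.03887, 0.071×(-1.14874)=-0.08156, 0.211×(-0.67572)=-0.14258, 0.088×(-1.05552)=-0.09289, 0.031×(-1.50864)=-0.04677, 0.047×(-1.32790)=-0.06241, 0.02×(-1.69897)=-0.03398, 0.108×(-0.96658)=-0.10439, 0.136×(-0.86646)=-0.11784, 0.169×(-0.77211)=-0.13049.
Sum = -0.97647, so H' = 0.976.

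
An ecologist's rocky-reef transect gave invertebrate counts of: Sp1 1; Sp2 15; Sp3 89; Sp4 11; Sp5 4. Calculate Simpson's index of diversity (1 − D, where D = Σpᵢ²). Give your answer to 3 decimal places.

Total N = 1+15+89+11+4 = 120, so the proportions are 0.00833, 0.125, 0.74167, 0.09167, 0.03333 (working shown to 5 dp, full precision carried).
D = 0.00833² + 0.125² + 0.74167² + 0.09167² + 0.03333² = 0.00007 + 0.01562 + 0.55007 + 0.00840 + 0.00111 = 0.57528.
So 1 − D = 0.42472, i.e. 0.425 to 3 decimal places.

0.425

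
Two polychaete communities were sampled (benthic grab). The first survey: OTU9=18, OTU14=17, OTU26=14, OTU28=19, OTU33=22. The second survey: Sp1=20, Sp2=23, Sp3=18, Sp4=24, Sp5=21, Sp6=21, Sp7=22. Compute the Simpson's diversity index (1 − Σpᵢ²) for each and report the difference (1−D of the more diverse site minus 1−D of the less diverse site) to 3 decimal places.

The first survey: N=90, proportions 0.2, 0.18889, 0.15556, 0.21111, 0.24444, giving 1−D = 0.79580 (working shown to 5 dp, full precision carried).
The second survey: N=149, proportions 0.13423, 0.15436, 0.12081, 0.16107, 0.14094, 0.14094, 0.14765, giving 1−D = 0.85609.
Difference = |0.79580 − 0.85609| = 0.06029, i.e. 0.060 to 3 decimal places.

0.060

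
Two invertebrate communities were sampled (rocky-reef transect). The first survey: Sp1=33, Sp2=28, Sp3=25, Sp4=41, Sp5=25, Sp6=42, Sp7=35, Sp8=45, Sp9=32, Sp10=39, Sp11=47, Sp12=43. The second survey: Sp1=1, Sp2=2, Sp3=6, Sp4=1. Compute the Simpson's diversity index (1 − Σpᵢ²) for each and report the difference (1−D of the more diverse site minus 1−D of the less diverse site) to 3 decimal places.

0.333

The first survey: N=435, proportions 0.07586, 0.06437, 0.05747, 0.09425, 0.05747, 0.09655, 0.08046, 0.10345, 0.07356, 0.08966, 0.10805, 0.09885, giving 1−D = 0.91322 (working shown to 5 dp, full precision carried).
The second survey: N=10, proportions 0.1, 0.2, 0.6, 0.1, giving 1−D = 0.58000.
Difference = |0.91322 − 0.58000| = 0.33322, i.e. 0.333 to 3 decimal places.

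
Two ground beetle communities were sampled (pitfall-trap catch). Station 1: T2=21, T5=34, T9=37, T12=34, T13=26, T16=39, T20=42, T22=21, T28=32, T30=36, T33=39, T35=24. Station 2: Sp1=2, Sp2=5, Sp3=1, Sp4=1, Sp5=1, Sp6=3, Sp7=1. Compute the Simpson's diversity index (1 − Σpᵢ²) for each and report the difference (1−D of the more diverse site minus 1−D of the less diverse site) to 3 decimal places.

Station 1: N=385, proportions 0.05455, 0.08831, 0.0961, 0.08831, 0.06753, 0.1013, 0.10909, 0.05455, 0.08312, 0.09351, 0.1013, 0.06234, giving 1−D = 0.91269 (working shown to 5 dp, full precision carried).
Station 2: N=14, proportions 0.14286, 0.35714, 0.07143, 0.07143, 0.07143, 0.21429, 0.07143, giving 1−D = 0.78571.
Difference = |0.91269 − 0.78571| = 0.12698, i.e. 0.127 to 3 decimal places.

0.127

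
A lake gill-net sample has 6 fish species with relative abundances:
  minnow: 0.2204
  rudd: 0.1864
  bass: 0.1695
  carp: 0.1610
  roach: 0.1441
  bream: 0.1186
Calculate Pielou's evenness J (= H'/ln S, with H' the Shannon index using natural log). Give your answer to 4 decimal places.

H' = −Σ pᵢ ln pᵢ = −((-0.333313) + (-0.313126) + (-0.300846) + (-0.294042) + (-0.279157) + (-0.252855)) = 1.773340 (working shown to 6 dp, full precision carried).
With S = 6 species, ln S = 1.791759, so J = 1.773340/1.791759 = 0.989720, i.e. 0.9897 to 4 decimal places.

0.9897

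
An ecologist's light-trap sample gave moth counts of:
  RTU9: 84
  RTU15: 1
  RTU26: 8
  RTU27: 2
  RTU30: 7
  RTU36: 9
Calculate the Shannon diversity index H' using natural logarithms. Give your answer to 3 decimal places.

Total N = 84+1+8+2+7+9 = 111, so the proportions are 0.75676, 0.00901, 0.07207, 0.01802, 0.06306, 0.08108 (working shown to 5 dp, full precision carried).
Each pᵢ ln pᵢ term: 0.75676×(-0.27871)=-0.21092, 0.00901×(-4.70953)=-0.04243, 0.07207×(-2.63009)=-0.18956, 0.01802×(-4.01638)=-0.07237, 0.06306×(-2.76362)=-0.17428, 0.08108×(-2.51231)=-0.20370.
Sum = -0.89325, so H' = 0.893.

0.893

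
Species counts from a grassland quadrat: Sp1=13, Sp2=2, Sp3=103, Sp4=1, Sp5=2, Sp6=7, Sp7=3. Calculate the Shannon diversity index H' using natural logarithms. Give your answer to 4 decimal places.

Total N = 13+2+103+1+2+7+3 = 131, so the proportions are 0.099237, 0.015267, 0.78626, 0.007634, 0.015267, 0.053435, 0.022901 (working shown to 6 dp, full precision carried).
Each pᵢ ln pᵢ term: 0.099237×(-2.310248)=-0.229261, 0.015267×(-4.182050)=-0.063848, 0.78626×(-0.240468)=-0.189071, 0.007634×(-4.875197)=-0.037215, 0.015267×(-4.182050)=-0.063848, 0.053435×(-2.929287)=-0.156527, 0.022901×(-3.776585)=-0.086487.
Sum = -0.826257, so H' = 0.8263.

0.8263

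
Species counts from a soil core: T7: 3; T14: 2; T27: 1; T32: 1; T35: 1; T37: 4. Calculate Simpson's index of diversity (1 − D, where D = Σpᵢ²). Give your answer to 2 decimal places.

Total N = 3+2+1+1+1+4 = 12, so the proportions are 0.25, 0.1667, 0.0833, 0.0833, 0.0833, 0.3333 (working shown to 4 dp, full precision carried).
D = 0.25² + 0.1667² + 0.0833² + 0.0833² + 0.0833² + 0.3333² = 0.0625 + 0.0278 + 0.0069 + 0.0069 + 0.0069 + 0.1111 = 0.2222.
So 1 − D = 0.7778, i.e. 0.78 to 2 decimal places.

0.78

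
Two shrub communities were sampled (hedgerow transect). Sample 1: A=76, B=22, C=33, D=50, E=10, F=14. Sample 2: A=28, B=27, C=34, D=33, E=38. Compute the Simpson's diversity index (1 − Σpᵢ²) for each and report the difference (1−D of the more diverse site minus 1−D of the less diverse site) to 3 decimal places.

Sample 1: N=205, proportions 0.37073, 0.10732, 0.16098, 0.2439, 0.04878, 0.06829, giving 1−D = 0.75860 (working shown to 5 dp, full precision carried).
Sample 2: N=160, proportions 0.175, 0.16875, 0.2125, 0.20625, 0.2375, giving 1−D = 0.79680.
Difference = |0.75860 − 0.79680| = 0.03820, i.e. 0.038 to 3 decimal places.

0.038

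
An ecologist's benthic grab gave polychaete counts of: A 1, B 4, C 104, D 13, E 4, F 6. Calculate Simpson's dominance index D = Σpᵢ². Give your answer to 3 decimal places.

0.634

Total N = 1+4+104+13+4+6 = 132, so the proportions are 0.00758, 0.0303, 0.78788, 0.09848, 0.0303, 0.04545 (working shown to 5 dp, full precision carried).
D = 0.00758² + 0.0303² + 0.78788² + 0.09848² + 0.0303² + 0.04545² = 0.00006 + 0.00092 + 0.62075 + 0.00970 + 0.00092 + 0.00207 = 0.63441.
To 3 decimal places, D = 0.634.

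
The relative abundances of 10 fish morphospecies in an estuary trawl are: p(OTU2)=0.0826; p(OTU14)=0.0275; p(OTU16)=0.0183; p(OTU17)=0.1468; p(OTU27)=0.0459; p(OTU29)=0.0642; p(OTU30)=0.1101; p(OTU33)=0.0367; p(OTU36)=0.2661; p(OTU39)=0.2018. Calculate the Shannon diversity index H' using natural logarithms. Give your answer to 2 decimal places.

2.02

Each pᵢ ln pᵢ term (working shown to 4 dp, full precision carried): 0.0826×(-2.4937)=-0.2060, 0.0275×(-3.5936)=-0.0988, 0.0183×(-4.0009)=-0.0732, 0.1468×(-1.9187)=-0.2817, 0.0459×(-3.0813)=-0.1414, 0.0642×(-2.7458)=-0.1763, 0.1101×(-2.2064)=-0.2429, 0.0367×(-3.3050)=-0.1213, 0.2661×(-1.3239)=-0.3523, 0.2018×(-1.6005)=-0.3230.
Sum = -2.0169, so H' = 2.02.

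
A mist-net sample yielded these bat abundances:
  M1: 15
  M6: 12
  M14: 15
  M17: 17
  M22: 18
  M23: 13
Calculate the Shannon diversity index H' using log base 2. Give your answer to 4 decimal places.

2.5710

Total N = 15+12+15+17+18+13 = 90, so the proportions are 0.166667, 0.133333, 0.166667, 0.188889, 0.2, 0.144444 (working shown to 6 dp, full precision carried).
Each pᵢ log₂ pᵢ term: 0.166667×(-2.584963)=-0.430827, 0.133333×(-2.906891)=-0.387585, 0.166667×(-2.584963)=-0.430827, 0.188889×(-2.404390)=-0.454163, 0.2×(-2.321928)=-0.464386, 0.144444×(-2.791413)=-0.403204.
Sum = -2.570992, so H' = 2.5710.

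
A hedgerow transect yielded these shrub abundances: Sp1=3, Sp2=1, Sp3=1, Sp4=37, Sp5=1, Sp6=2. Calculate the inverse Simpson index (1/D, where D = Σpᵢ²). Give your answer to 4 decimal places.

Total N = 3+1+1+37+1+2 = 45, so the proportions are 0.0666667, 0.0222222, 0.0222222, 0.8222222, 0.0222222, 0.0444444 (working shown to 7 dp, full precision carried).
D = 0.0666667² + 0.0222222² + 0.0222222² + 0.8222222² + 0.0222222² + 0.0444444² = 0.0044444 + 0.0004938 + 0.0004938 + 0.6760494 + 0.0004938 + 0.0019753 = 0.6839506.
So 1/D = 1.462094, i.e. 1.4621 to 4 decimal places.

1.4621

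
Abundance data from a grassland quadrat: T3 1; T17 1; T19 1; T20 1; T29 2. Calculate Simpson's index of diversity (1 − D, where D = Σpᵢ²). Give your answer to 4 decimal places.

0.7778

Total N = 1+1+1+1+2 = 6, so the proportions are 0.166667, 0.166667, 0.166667, 0.166667, 0.333333 (working shown to 6 dp, full precision carried).
D = 0.166667² + 0.166667² + 0.166667² + 0.166667² + 0.333333² = 0.027778 + 0.027778 + 0.027778 + 0.027778 + 0.111111 = 0.222222.
So 1 − D = 0.777778, i.e. 0.7778 to 4 decimal places.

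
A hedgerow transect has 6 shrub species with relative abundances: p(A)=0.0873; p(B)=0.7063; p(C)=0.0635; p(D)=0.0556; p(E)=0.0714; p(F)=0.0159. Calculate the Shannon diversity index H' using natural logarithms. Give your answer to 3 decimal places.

Each pᵢ ln pᵢ term (working shown to 5 dp, full precision carried): 0.0873×(-2.43840)=-0.21287, 0.7063×(-0.34772)=-0.24559, 0.0635×(-2.75672)=-0.17505, 0.0556×(-2.88957)=-0.16066, 0.0714×(-2.63946)=-0.18846, 0.0159×(-4.14144)=-0.06585.
Sum = -1.04848, so H' = 1.048.

1.048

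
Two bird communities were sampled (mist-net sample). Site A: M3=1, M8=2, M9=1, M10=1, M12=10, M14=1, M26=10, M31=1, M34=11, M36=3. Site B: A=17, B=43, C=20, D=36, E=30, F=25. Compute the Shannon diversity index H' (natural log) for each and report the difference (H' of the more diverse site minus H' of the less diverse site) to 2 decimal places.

Site A: N=41, proportions 0.0244, 0.0488, 0.0244, 0.0244, 0.2439, 0.0244, 0.2439, 0.0244, 0.2683, 0.0732, giving H' = 1.8328 (working shown to 4 dp, full precision carried).
Site B: N=171, proportions 0.0994, 0.2515, 0.117, 0.2105, 0.1754, 0.1462, giving H' = 1.7421.
Difference = |1.8328 − 1.7421| = 0.0907, i.e. 0.09 to 2 decimal places.

0.09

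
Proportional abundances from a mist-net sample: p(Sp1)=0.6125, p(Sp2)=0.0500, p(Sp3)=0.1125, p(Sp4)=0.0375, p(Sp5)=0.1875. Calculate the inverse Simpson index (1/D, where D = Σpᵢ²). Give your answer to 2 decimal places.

2.34

D = 0.6125² + 0.05² + 0.1125² + 0.0375² + 0.1875² = 0.37516 + 0.00250 + 0.01266 + 0.00141 + 0.03516 = 0.42688 (working shown to 5 dp, full precision carried).
So 1/D = 2.3426, i.e. 2.34 to 2 decimal places.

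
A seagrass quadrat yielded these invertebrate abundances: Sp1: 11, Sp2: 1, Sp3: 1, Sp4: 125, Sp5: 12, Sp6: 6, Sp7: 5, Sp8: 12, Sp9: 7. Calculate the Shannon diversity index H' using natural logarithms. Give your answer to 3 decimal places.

Total N = 11+1+1+125+12+6+5+12+7 = 180, so the proportions are 0.06111, 0.00556, 0.00556, 0.69444, 0.06667, 0.03333, 0.02778, 0.06667, 0.03889 (working shown to 5 dp, full precision carried).
Each pᵢ ln pᵢ term: 0.06111×(-2.79506)=-0.17081, 0.00556×(-5.19296)=-0.02885, 0.00556×(-5.19296)=-0.02885, 0.69444×(-0.36464)=-0.25322, 0.06667×(-2.70805)=-0.18054, 0.03333×(-3.40120)=-0.11337, 0.02778×(-3.58352)=-0.09954, 0.06667×(-2.70805)=-0.18054, 0.03889×(-3.24705)=-0.12627.
Sum = -1.18200, so H' = 1.182.

1.182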